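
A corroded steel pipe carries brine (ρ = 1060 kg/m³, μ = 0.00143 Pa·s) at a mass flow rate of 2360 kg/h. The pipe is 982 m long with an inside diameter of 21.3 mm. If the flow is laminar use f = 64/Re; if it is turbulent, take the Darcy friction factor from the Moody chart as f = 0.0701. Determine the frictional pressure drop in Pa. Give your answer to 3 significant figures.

ΔP ≈ 5.16×10^6 Pa

ṁ = 2360 kg/h = 2360/3600 = 0.6556 kg/s.
A = πD²/4 = π(0.0213)²/4 = 0.0003563 m²; mean velocity V = ṁ/(ρA) = 0.6556/(1060 · 0.0003563) = 1.736 m/s.
Reynolds number Re = ρVD/μ = 1060 · 1.736 · 0.0213 / 0.00143 = 2.74e+04.
Re > 4000 → turbulent; use the Moody-chart value f = 0.0701.
Darcy-Weisbach: ΔP = f(L/D)(ρV²/2) = 0.0701·(982/0.0213)·(1060·1.736²/2) = 0.0701·4.61e+04·1597 = 5.16e+06 Pa.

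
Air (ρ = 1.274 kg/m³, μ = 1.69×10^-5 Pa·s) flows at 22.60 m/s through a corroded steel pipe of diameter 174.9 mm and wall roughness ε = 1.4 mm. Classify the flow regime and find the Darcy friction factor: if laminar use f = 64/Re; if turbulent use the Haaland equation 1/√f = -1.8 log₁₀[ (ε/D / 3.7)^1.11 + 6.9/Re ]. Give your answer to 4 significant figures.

f ≈ 0.03549

Re = ρVD/μ = 1.274·22.6·0.1749/1.69e-05 = 2.98e+05.
Re > 4000 → turbulent. ε/D = 0.0014/0.1749 = 0.008; Haaland: 1/√f = -1.8 log₁₀[0.0011 + 2.32e-05] = 5.308, so f = 0.03549.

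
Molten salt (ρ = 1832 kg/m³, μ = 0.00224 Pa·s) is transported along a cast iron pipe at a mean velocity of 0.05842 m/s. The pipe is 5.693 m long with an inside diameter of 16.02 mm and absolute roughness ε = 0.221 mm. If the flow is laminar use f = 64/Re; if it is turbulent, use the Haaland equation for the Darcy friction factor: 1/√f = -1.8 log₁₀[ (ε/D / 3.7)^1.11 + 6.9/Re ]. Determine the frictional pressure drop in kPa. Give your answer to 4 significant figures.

Reynolds number Re = ρVD/μ = 1832 · 0.05842 · 0.01602 / 0.00224 = 765.4.
Re < 2300 → laminar flow, so f = 64/Re = 64/765.4 = 0.08361 (the turbulent correlation is not needed).
Darcy-Weisbach: ΔP = f(L/D)(ρV²/2) = 0.08361·(5.693/0.01602)·(1832·0.05842²/2) = 0.08361·355.4·3.126 = 92.89 Pa.
ΔP = 92.89 Pa = 0.09289 kPa.

ΔP ≈ 0.09289 kPa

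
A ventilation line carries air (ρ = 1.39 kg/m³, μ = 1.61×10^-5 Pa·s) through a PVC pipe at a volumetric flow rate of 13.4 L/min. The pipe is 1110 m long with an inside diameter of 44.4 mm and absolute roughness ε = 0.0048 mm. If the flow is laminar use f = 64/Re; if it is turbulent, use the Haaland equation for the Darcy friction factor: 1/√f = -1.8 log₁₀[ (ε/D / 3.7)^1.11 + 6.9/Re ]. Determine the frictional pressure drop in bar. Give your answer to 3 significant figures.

ΔP ≈ 4.18×10^-4 bar

Q = 13.4 L/min = 13.4/60000 = 0.0002233 m³/s.
Cross-sectional area A = πD²/4 = π(0.0444)²/4 = 0.001548 m²; mean velocity V = Q/A = 0.0002233/0.001548 = 0.1442 m/s.
Reynolds number Re = ρVD/μ = 1.39 · 0.1442 · 0.0444 / 1.61e-05 = 552.9.
Re < 2300 → laminar flow, so f = 64/Re = 64/552.9 = 0.1157 (the turbulent correlation is not needed).
Darcy-Weisbach: ΔP = f(L/D)(ρV²/2) = 0.1157·(1110/0.0444)·(1.39·0.1442²/2) = 0.1157·2.5e+04·0.01446 = 41.84 Pa.
ΔP = 41.84 Pa = 4.18×10^-4 bar.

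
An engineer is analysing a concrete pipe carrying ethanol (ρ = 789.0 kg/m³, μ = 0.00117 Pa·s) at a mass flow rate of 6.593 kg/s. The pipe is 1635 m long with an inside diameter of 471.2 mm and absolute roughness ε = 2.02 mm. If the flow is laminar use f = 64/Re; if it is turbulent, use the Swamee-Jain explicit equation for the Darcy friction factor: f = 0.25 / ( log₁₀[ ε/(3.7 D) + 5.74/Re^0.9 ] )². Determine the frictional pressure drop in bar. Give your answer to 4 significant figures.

A = πD²/4 = π(0.4712)²/4 = 0.1744 m²; mean velocity V = ṁ/(ρA) = 6.593/(789 · 0.1744) = 0.04792 m/s.
Reynolds number Re = ρVD/μ = 789 · 0.04792 · 0.4712 / 0.00117 = 1.523e+04.
Re > 4000 → turbulent. Relative roughness ε/D = 0.00202/0.4712 = 0.00429. Swamee-Jain: f = 0.25/(log₁₀[0.00429/3.7 + 5.74/1.523e+04^0.9])² = 0.25/(log₁₀[0.00116 + 0.000988])² = 0.25/(-2.668)² = 0.03511.
Darcy-Weisbach: ΔP = f(L/D)(ρV²/2) = 0.03511·(1635/0.4712)·(789·0.04792²/2) = 0.03511·3470·0.9059 = 110.4 Pa.
ΔP = 110.4 Pa = 0.001104 bar.

ΔP ≈ 0.001104 bar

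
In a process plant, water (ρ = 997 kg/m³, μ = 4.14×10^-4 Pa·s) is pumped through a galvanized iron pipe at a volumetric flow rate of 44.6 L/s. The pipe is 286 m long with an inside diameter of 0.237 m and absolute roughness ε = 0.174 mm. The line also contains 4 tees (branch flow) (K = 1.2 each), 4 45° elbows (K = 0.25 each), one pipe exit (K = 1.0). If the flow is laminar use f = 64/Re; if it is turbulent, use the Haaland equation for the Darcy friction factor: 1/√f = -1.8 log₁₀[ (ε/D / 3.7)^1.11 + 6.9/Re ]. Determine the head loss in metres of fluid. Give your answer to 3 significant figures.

h_f ≈ 1.54 m

Q = 44.6 L/s = 44.6/1000 = 0.0446 m³/s.
Cross-sectional area A = πD²/4 = π(0.237)²/4 = 0.04412 m²; mean velocity V = Q/A = 0.0446/0.04412 = 1.011 m/s.
Reynolds number Re = ρVD/μ = 997 · 1.011 · 0.237 / 0.000414 = 5.77e+05.
Re > 4000 → turbulent. Relative roughness ε/D = 0.000174/0.237 = 0.000734. Haaland: 1/√f = -1.8 log₁₀[(0.000734/3.7)^1.11 + 6.9/5.77e+05] = -1.8 log₁₀[7.77e-05 + 1.2e-05] = 7.285, so f = 0.01884.
Total minor-loss coefficient ΣK = 4·1.2 + 4·0.25 + 1·1 = 6.8.
ΔP = [f·L/D + ΣK]·(ρV²/2) = [0.01884·286/0.237 + 6.8]·(997·1.011²/2) = [22.74 + 6.8]·509.5 = 1.505e+04 Pa.
Head loss h_f = ΔP/(ρg) = 1.505e+04/(997·9.81) = 1.54 m.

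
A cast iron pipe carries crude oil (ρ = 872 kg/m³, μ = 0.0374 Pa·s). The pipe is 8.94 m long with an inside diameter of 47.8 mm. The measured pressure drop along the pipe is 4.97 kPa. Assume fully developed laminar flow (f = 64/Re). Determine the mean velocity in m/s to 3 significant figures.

V ≈ 1.06 m/s

For laminar flow, f = 64/Re with Re = ρVD/μ, so Darcy-Weisbach reduces to ΔP = 32μLV/D². Solving for V: V = ΔP·D²/(32μL) = 4970·(0.0478)²/(32·0.0374·8.94) = 1.061 m/s.
Check: Re = ρVD/μ = 872·1.061·0.0478/0.0374 = 1183 < 2300, so the laminar assumption holds.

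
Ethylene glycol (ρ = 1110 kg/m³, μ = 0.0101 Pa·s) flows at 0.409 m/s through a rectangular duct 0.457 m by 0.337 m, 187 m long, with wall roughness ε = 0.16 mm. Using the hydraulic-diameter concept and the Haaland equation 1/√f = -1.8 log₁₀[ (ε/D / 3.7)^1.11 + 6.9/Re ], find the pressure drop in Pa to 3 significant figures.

ΔP ≈ 1220 Pa

Hydraulic diameter D_h = 4A/P = 4·(0.457·0.337)/(2·(0.457+0.337)) = 0.616/1.588 = 0.3879 m.
Re = ρVD_h/μ = 1110·0.409·0.3879/0.0101 = 1.744e+04.
ε/D_h = 0.00016/0.3879 = 0.000412; Haaland gives 1/√f = -1.8 log₁₀[4.1e-05+0.000396] = 6.048, so f = 0.02734.
ΔP = f(L/D_h)(ρV²/2) = 0.02734·187/0.3879·92.84 = 1224 Pa.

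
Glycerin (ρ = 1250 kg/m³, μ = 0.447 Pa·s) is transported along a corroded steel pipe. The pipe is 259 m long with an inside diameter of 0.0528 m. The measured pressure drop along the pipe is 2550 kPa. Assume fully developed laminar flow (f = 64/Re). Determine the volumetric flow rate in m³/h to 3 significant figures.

Q ≈ 15.1 m³/h

For laminar flow, f = 64/Re with Re = ρVD/μ, so Darcy-Weisbach reduces to ΔP = 32μLV/D². Solving for V: V = ΔP·D²/(32μL) = 2.55e+06·(0.0528)²/(32·0.447·259) = 1.919 m/s.
Check: Re = ρVD/μ = 1250·1.919·0.0528/0.447 = 283.3 < 2300, so the laminar assumption holds.
Q = V·A = 1.919·(π/4·0.0528²) = 0.004202 m³/s = 15.1 m³/h.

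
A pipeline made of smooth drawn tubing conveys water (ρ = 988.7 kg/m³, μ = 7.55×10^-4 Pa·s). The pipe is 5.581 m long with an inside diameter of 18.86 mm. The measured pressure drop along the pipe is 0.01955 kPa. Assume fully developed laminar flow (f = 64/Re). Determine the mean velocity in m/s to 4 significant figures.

For laminar flow, f = 64/Re with Re = ρVD/μ, so Darcy-Weisbach reduces to ΔP = 32μLV/D². Solving for V: V = ΔP·D²/(32μL) = 19.55·(0.01886)²/(32·0.000755·5.581) = 0.05157 m/s.
Check: Re = ρVD/μ = 988.7·0.05157·0.01886/0.000755 = 1274 < 2300, so the laminar assumption holds.

V ≈ 0.05157 m/s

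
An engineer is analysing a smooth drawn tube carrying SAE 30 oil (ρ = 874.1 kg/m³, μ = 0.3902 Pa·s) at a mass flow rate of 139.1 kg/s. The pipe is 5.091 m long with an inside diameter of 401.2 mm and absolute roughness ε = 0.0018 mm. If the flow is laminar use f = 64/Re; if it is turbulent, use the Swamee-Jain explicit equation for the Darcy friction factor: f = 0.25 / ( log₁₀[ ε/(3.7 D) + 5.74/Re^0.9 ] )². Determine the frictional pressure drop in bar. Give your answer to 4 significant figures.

A = πD²/4 = π(0.4012)²/4 = 0.1264 m²; mean velocity V = ṁ/(ρA) = 139.1/(874.1 · 0.1264) = 1.259 m/s.
Reynolds number Re = ρVD/μ = 874.1 · 1.259 · 0.4012 / 0.39 = 1131.
Re < 2300 → laminar flow, so f = 64/Re = 64/1131 = 0.05657 (the turbulent correlation is not needed).
Darcy-Weisbach: ΔP = f(L/D)(ρV²/2) = 0.05657·(5.091/0.4012)·(874.1·1.259²/2) = 0.05657·12.69·692.5 = 497.1 Pa.
ΔP = 497.1 Pa = 0.004971 bar.

ΔP ≈ 0.004971 bar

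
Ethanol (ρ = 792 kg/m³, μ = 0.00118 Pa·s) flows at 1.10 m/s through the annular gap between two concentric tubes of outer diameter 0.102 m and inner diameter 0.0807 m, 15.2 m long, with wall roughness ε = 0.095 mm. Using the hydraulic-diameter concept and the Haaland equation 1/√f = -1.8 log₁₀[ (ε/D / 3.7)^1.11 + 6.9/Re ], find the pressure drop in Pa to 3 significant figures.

ΔP ≈ 11800 Pa

Hydraulic diameter D_h = 4A/P = D_o - D_i = 0.102 - 0.0807 = 0.0213 m.
Re = ρVD_h/μ = 792·1.1·0.0213/0.00118 = 1.573e+04.
ε/D_h = 9.5e-05/0.0213 = 0.00446; Haaland gives 1/√f = -1.8 log₁₀[0.000576+0.000439] = 5.389, so f = 0.03443.
ΔP = f(L/D_h)(ρV²/2) = 0.03443·15.2/0.0213·479.2 = 1.177e+04 Pa.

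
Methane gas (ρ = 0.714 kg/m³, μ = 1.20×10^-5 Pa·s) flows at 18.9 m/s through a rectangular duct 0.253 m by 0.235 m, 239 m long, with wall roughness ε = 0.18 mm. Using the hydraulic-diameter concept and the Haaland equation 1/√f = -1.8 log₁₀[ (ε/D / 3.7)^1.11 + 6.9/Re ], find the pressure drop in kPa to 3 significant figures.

Hydraulic diameter D_h = 4A/P = 4·(0.253·0.235)/(2·(0.253+0.235)) = 0.2378/0.976 = 0.2437 m.
Re = ρVD_h/μ = 0.714·18.9·0.2437/1.2e-05 = 2.74e+05.
ε/D_h = 0.00018/0.2437 = 0.000739; Haaland gives 1/√f = -1.8 log₁₀[7.82e-05+2.52e-05] = 7.174, so f = 0.01943.
ΔP = f(L/D_h)(ρV²/2) = 0.01943·239/0.2437·127.5 = 2430 Pa.
ΔP = 2.43 kPa.

ΔP ≈ 2.43 kPa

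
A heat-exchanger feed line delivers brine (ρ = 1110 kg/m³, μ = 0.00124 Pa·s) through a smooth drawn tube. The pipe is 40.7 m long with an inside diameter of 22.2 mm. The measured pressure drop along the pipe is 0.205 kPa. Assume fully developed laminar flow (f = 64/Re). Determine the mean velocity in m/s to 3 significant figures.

V ≈ 0.0626 m/s

For laminar flow, f = 64/Re with Re = ρVD/μ, so Darcy-Weisbach reduces to ΔP = 32μLV/D². Solving for V: V = ΔP·D²/(32μL) = 205·(0.0222)²/(32·0.00124·40.7) = 0.06256 m/s.
Check: Re = ρVD/μ = 1110·0.06256·0.0222/0.00124 = 1243 < 2300, so the laminar assumption holds.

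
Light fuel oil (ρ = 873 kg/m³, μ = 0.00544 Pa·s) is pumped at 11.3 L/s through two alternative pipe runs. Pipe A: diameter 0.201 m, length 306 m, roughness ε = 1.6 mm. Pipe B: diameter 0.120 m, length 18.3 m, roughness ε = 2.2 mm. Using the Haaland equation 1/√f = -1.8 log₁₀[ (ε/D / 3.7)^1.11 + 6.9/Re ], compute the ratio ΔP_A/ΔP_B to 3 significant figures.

Pipe A: V = Q/A = 0.0113/0.03173 = 0.3561 m/s; Re = 1.149e+04; ε/D = 0.00796; Haaland → f = 0.0402; ΔP_A = f(L/D)(ρV²/2) = 3388 Pa.
Pipe B: V = Q/A = 0.0113/0.01131 = 0.9991 m/s; Re = 1.924e+04; ε/D = 0.0183; Haaland → f = 0.04917; ΔP_B = f(L/D)(ρV²/2) = 3267 Pa.
ΔP_A/ΔP_B = 3388/3267 = 1.04.

ΔP_A/ΔP_B ≈ 1.04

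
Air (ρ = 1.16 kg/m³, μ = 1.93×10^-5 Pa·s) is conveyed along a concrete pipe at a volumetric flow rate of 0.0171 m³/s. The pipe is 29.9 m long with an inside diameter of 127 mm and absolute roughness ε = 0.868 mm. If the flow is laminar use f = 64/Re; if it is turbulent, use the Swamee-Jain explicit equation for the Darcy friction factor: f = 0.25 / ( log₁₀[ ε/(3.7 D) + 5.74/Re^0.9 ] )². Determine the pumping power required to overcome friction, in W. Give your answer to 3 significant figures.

P ≈ 0.172 W

Cross-sectional area A = πD²/4 = π(0.127)²/4 = 0.01267 m²; mean velocity V = Q/A = 0.0171/0.01267 = 1.35 m/s.
Reynolds number Re = ρVD/μ = 1.16 · 1.35 · 0.127 / 1.93e-05 = 1.03e+04.
Re > 4000 → turbulent. Relative roughness ε/D = 0.000868/0.127 = 0.00683. Swamee-Jain: f = 0.25/(log₁₀[0.00683/3.7 + 5.74/1.03e+04^0.9])² = 0.25/(log₁₀[0.00185 + 0.0014])² = 0.25/(-2.488)² = 0.04039.
Darcy-Weisbach: ΔP = f(L/D)(ρV²/2) = 0.04039·(29.9/0.127)·(1.16·1.35²/2) = 0.04039·235.4·1.057 = 10.05 Pa.
Pumping power P = QΔP = 0.0171·10.05 = 0.1718 W = 0.172 W.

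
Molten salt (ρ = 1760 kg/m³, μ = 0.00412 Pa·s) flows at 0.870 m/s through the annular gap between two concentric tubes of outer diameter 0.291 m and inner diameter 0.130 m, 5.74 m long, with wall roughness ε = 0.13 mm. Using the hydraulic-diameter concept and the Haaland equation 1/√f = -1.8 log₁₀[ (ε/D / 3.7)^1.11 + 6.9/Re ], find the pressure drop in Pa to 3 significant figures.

Hydraulic diameter D_h = 4A/P = D_o - D_i = 0.291 - 0.13 = 0.161 m.
Re = ρVD_h/μ = 1760·0.87·0.161/0.00412 = 5.984e+04.
ε/D_h = 0.00013/0.161 = 0.000807; Haaland gives 1/√f = -1.8 log₁₀[8.63e-05+0.000115] = 6.652, so f = 0.0226.
ΔP = f(L/D_h)(ρV²/2) = 0.0226·5.74/0.161·666.1 = 536.7 Pa.

ΔP ≈ 537 Pa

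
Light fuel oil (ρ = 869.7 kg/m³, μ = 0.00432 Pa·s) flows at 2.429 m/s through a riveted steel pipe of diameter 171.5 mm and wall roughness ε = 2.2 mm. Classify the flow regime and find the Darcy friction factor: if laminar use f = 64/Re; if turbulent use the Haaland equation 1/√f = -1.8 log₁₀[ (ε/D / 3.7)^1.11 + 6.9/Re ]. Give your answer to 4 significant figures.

Re = ρVD/μ = 869.7·2.429·0.1715/0.00432 = 8.386e+04.
Re > 4000 → turbulent. ε/D = 0.0022/0.1715 = 0.0128; Haaland: 1/√f = -1.8 log₁₀[0.00186 + 8.23e-05] = 4.881, so f = 0.04197.

f ≈ 0.04197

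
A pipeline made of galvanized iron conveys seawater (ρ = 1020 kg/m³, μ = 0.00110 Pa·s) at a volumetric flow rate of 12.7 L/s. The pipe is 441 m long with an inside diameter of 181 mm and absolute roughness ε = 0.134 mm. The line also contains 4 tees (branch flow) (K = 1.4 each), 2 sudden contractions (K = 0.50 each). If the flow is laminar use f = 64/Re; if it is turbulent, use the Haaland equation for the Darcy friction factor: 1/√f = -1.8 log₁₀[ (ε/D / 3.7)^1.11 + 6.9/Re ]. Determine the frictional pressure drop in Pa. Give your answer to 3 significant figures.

Q = 12.7 L/s = 12.7/1000 = 0.0127 m³/s.
Cross-sectional area A = πD²/4 = π(0.181)²/4 = 0.02573 m²; mean velocity V = Q/A = 0.0127/0.02573 = 0.4936 m/s.
Reynolds number Re = ρVD/μ = 1020 · 0.4936 · 0.181 / 0.0011 = 8.284e+04.
Re > 4000 → turbulent. Relative roughness ε/D = 0.000134/0.181 = 0.00074. Haaland: 1/√f = -1.8 log₁₀[(0.00074/3.7)^1.11 + 6.9/8.284e+04] = -1.8 log₁₀[7.84e-05 + 8.33e-05] = 6.824, so f = 0.02147.
Total minor-loss coefficient ΣK = 4·1.4 + 2·0.5 = 6.6.
ΔP = [f·L/D + ΣK]·(ρV²/2) = [0.02147·441/0.181 + 6.6]·(1020·0.4936²/2) = [52.32 + 6.6]·124.2 = 7320 Pa.

ΔP ≈ 7320 Pa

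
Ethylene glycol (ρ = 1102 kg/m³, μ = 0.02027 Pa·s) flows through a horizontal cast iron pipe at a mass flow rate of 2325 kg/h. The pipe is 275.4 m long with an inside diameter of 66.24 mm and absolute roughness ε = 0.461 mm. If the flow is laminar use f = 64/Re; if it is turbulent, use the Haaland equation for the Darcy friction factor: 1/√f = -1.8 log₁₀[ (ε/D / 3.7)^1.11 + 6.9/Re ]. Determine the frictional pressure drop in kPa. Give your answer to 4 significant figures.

ΔP ≈ 6.924 kPa

ṁ = 2325 kg/h = 2325/3600 = 0.6458 kg/s.
A = πD²/4 = π(0.06624)²/4 = 0.003446 m²; mean velocity V = ṁ/(ρA) = 0.6458/(1102 · 0.003446) = 0.1701 m/s.
Reynolds number Re = ρVD/μ = 1102 · 0.1701 · 0.06624 / 0.0203 = 612.4.
Re < 2300 → laminar flow, so f = 64/Re = 64/612.4 = 0.1045 (the turbulent correlation is not needed).
Darcy-Weisbach: ΔP = f(L/D)(ρV²/2) = 0.1045·(275.4/0.06624)·(1102·0.1701²/2) = 0.1045·4158·15.94 = 6924 Pa.
ΔP = 6924 Pa = 6.924 kPa.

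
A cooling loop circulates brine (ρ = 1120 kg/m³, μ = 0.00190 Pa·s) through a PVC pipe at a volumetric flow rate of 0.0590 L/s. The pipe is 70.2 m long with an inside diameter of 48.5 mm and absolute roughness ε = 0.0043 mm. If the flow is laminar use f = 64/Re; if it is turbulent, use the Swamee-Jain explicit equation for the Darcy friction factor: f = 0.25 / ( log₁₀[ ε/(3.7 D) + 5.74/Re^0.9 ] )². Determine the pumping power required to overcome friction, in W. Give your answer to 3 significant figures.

P ≈ 0.00342 W

Q = 0.0590 L/s = 0.0590/1000 = 5.9e-05 m³/s.
Cross-sectional area A = πD²/4 = π(0.0485)²/4 = 0.001847 m²; mean velocity V = Q/A = 5.9e-05/0.001847 = 0.03194 m/s.
Reynolds number Re = ρVD/μ = 1120 · 0.03194 · 0.0485 / 0.0019 = 913.
Re < 2300 → laminar flow, so f = 64/Re = 64/913 = 0.0701 (the turbulent correlation is not needed).
Darcy-Weisbach: ΔP = f(L/D)(ρV²/2) = 0.0701·(70.2/0.0485)·(1120·0.03194²/2) = 0.0701·1447·0.5711 = 57.95 Pa.
Pumping power P = QΔP = 5.9e-05·57.95 = 0.003419 W = 0.00342 W.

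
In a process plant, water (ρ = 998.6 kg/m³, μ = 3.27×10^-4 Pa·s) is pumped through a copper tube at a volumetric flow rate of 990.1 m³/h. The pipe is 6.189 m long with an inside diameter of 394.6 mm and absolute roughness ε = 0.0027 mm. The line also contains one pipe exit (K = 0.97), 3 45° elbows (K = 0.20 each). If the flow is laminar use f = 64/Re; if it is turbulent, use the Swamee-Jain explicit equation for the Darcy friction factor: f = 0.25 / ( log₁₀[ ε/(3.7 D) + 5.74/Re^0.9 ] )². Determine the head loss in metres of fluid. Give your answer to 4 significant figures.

h_f ≈ 0.4459 m

Q = 990.1 m³/h = 990.1/3600 = 0.275 m³/s.
Cross-sectional area A = πD²/4 = π(0.3946)²/4 = 0.1223 m²; mean velocity V = Q/A = 0.275/0.1223 = 2.249 m/s.
Reynolds number Re = ρVD/μ = 998.6 · 2.249 · 0.3946 / 0.000327 = 2.71e+06.
Re > 4000 → turbulent. Relative roughness ε/D = 2.7e-06/0.3946 = 6.84e-06. Swamee-Jain: f = 0.25/(log₁₀[6.84e-06/3.7 + 5.74/2.71e+06^0.9])² = 0.25/(log₁₀[1.85e-06 + 9.32e-06])² = 0.25/(-4.952)² = 0.01019.
Total minor-loss coefficient ΣK = 1·0.97 + 3·0.2 = 1.57.
ΔP = [f·L/D + ΣK]·(ρV²/2) = [0.01019·6.189/0.3946 + 1.57]·(998.6·2.249²/2) = [0.1599 + 1.57]·2525 = 4368 Pa.
Head loss h_f = ΔP/(ρg) = 4368/(998.6·9.81) = 0.4459 m.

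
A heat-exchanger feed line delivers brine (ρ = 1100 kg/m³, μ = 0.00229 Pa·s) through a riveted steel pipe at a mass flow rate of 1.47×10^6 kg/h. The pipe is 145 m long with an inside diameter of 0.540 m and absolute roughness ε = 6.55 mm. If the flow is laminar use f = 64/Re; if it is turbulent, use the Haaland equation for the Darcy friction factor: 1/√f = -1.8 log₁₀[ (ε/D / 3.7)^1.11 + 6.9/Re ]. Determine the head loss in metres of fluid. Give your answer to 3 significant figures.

ṁ = 1.47×10^6 kg/h = 1.47×10^6/3600 = 408.3 kg/s.
A = πD²/4 = π(0.54)²/4 = 0.229 m²; mean velocity V = ṁ/(ρA) = 408.3/(1100 · 0.229) = 1.621 m/s.
Reynolds number Re = ρVD/μ = 1100 · 1.621 · 0.54 / 0.00229 = 4.204e+05.
Re > 4000 → turbulent. Relative roughness ε/D = 0.00655/0.54 = 0.0121. Haaland: 1/√f = -1.8 log₁₀[(0.0121/3.7)^1.11 + 6.9/4.204e+05] = -1.8 log₁₀[0.00175 + 1.64e-05] = 4.956, so f = 0.04071.
Darcy-Weisbach: ΔP = f(L/D)(ρV²/2) = 0.04071·(145/0.54)·(1100·1.621²/2) = 0.04071·268.5·1445 = 1.579e+04 Pa.
Head loss h_f = ΔP/(ρg) = 1.579e+04/(1100·9.81) = 1.46 m.

h_f ≈ 1.46 m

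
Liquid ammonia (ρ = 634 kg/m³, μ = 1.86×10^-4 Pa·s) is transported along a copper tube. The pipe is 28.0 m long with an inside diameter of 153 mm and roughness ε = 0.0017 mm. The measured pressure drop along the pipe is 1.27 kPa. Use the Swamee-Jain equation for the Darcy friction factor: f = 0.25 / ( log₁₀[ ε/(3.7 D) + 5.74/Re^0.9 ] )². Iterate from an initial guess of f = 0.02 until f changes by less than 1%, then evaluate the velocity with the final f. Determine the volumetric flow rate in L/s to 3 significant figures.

Q ≈ 24.2 L/s

Rearranging Darcy-Weisbach: V = √(2·ΔP·D/(f·L·ρ)). With ε/D = 1.7e-06/0.153 = 1.11e-05, iterate starting from f = 0.02:
  f = 0.02 → V = √(2·1270·0.153/(0.02·28·634)) = 1.046 m/s; Re = ρVD/μ = 5.456e+05; f → 0.01308
  f = 0.01308 → V = 1.294 m/s; Re = 6.748e+05; f → 0.01263
  f = 0.01263 → V = 1.317 m/s; Re = 6.866e+05; f → 0.0126
Converged (Δf/f < 1%). With the final f = 0.0126: V = √(2·1270·0.153/(0.0126·28·634)) = 1.318 m/s.
Q = V·A = 1.318·(π/4·0.153²) = 0.02424 m³/s = 24.2 L/s.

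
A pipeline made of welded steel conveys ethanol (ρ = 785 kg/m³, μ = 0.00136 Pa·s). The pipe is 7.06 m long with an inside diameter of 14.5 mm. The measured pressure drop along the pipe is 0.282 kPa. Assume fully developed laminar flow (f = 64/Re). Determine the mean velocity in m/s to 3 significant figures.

V ≈ 0.193 m/s

For laminar flow, f = 64/Re with Re = ρVD/μ, so Darcy-Weisbach reduces to ΔP = 32μLV/D². Solving for V: V = ΔP·D²/(32μL) = 282·(0.0145)²/(32·0.00136·7.06) = 0.193 m/s.
Check: Re = ρVD/μ = 785·0.193·0.0145/0.00136 = 1615 < 2300, so the laminar assumption holds.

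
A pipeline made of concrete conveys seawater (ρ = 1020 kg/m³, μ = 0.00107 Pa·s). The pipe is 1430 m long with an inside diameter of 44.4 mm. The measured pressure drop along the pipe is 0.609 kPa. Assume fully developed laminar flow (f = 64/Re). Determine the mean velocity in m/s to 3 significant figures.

V ≈ 0.0245 m/s

For laminar flow, f = 64/Re with Re = ρVD/μ, so Darcy-Weisbach reduces to ΔP = 32μLV/D². Solving for V: V = ΔP·D²/(32μL) = 609·(0.0444)²/(32·0.00107·1430) = 0.02452 m/s.
Check: Re = ρVD/μ = 1020·0.02452·0.0444/0.00107 = 1038 < 2300, so the laminar assumption holds.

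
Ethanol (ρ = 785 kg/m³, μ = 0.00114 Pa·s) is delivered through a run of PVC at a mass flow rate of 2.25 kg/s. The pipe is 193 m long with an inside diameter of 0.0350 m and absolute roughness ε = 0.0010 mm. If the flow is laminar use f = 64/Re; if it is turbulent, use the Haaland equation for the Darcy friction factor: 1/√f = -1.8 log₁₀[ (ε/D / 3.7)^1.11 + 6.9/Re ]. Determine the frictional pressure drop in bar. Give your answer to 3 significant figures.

ΔP ≈ 3.69 bar

A = πD²/4 = π(0.035)²/4 = 0.0009621 m²; mean velocity V = ṁ/(ρA) = 2.25/(785 · 0.0009621) = 2.979 m/s.
Reynolds number Re = ρVD/μ = 785 · 2.979 · 0.035 / 0.00114 = 7.18e+04.
Re > 4000 → turbulent. Relative roughness ε/D = 1e-06/0.035 = 2.86e-05. Haaland: 1/√f = -1.8 log₁₀[(2.86e-05/3.7)^1.11 + 6.9/7.18e+04] = -1.8 log₁₀[2.12e-06 + 9.61e-05] = 7.214, so f = 0.01921.
Darcy-Weisbach: ΔP = f(L/D)(ρV²/2) = 0.01921·(193/0.035)·(785·2.979²/2) = 0.01921·5514·3483 = 3.691e+05 Pa.
ΔP = 3.691e+05 Pa = 3.69 bar.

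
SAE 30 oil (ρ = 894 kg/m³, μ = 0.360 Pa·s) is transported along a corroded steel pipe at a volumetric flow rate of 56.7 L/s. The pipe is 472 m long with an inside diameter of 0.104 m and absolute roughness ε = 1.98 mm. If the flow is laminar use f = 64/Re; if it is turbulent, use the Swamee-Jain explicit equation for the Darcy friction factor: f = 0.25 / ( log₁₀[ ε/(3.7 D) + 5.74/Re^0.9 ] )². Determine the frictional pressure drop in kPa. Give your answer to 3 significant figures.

ΔP ≈ 3360 kPa

Q = 56.7 L/s = 56.7/1000 = 0.0567 m³/s.
Cross-sectional area A = πD²/4 = π(0.104)²/4 = 0.008495 m²; mean velocity V = Q/A = 0.0567/0.008495 = 6.675 m/s.
Reynolds number Re = ρVD/μ = 894 · 6.675 · 0.104 / 0.36 = 1724.
Re < 2300 → laminar flow, so f = 64/Re = 64/1724 = 0.03713 (the turbulent correlation is not needed).
Darcy-Weisbach: ΔP = f(L/D)(ρV²/2) = 0.03713·(472/0.104)·(894·6.675²/2) = 0.03713·4538·1.991e+04 = 3.355e+06 Pa.
ΔP = 3.355e+06 Pa = 3360 kPa.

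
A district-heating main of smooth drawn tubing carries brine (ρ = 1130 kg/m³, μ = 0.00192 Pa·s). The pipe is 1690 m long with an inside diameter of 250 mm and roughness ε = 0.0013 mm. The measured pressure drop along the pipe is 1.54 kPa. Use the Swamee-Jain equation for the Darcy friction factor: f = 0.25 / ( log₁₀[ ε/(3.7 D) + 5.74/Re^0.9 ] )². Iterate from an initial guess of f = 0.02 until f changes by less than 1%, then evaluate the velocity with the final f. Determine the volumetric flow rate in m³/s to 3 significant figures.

Rearranging Darcy-Weisbach: V = √(2·ΔP·D/(f·L·ρ)). With ε/D = 1.3e-06/0.25 = 5.2e-06, iterate starting from f = 0.02:
  f = 0.02 → V = √(2·1540·0.25/(0.02·1690·1130)) = 0.142 m/s; Re = ρVD/μ = 2.089e+04; f → 0.02555
  f = 0.02555 → V = 0.1256 m/s; Re = 1.848e+04; f → 0.02635
  f = 0.02635 → V = 0.1237 m/s; Re = 1.82e+04; f → 0.02645
Converged (Δf/f < 1%). With the final f = 0.02645: V = √(2·1540·0.25/(0.02645·1690·1130)) = 0.1235 m/s.
Q = V·A = 0.1235·(π/4·0.25²) = 0.006061 m³/s = 0.00606 m³/s.

Q ≈ 0.00606 m³/s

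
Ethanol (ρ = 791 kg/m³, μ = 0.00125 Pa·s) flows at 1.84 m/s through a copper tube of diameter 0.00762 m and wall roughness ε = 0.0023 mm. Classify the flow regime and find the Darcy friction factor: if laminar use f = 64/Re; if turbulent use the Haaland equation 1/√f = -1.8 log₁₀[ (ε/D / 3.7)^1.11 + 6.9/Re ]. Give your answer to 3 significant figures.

f ≈ 0.0323

Re = ρVD/μ = 791·1.84·0.00762/0.00125 = 8872.
Re > 4000 → turbulent. ε/D = 2.3e-06/0.00762 = 0.000302; Haaland: 1/√f = -1.8 log₁₀[2.9e-05 + 0.000778] = 5.568, so f = 0.03226.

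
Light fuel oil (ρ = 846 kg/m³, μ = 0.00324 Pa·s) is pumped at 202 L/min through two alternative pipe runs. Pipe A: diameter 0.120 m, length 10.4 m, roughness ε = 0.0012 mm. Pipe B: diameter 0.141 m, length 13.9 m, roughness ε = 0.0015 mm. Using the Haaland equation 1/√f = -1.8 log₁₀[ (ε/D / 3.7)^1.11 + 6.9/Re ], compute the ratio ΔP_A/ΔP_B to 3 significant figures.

ΔP_A/ΔP_B ≈ 1.60

Pipe A: V = Q/A = 0.003367/0.01131 = 0.2977 m/s; Re = 9327; ε/D = 1e-05; Haaland → f = 0.03149; ΔP_A = f(L/D)(ρV²/2) = 102.3 Pa.
Pipe B: V = Q/A = 0.003367/0.01561 = 0.2156 m/s; Re = 7938; ε/D = 1.06e-05; Haaland → f = 0.03295; ΔP_B = f(L/D)(ρV²/2) = 63.88 Pa.
ΔP_A/ΔP_B = 102.3/63.88 = 1.60.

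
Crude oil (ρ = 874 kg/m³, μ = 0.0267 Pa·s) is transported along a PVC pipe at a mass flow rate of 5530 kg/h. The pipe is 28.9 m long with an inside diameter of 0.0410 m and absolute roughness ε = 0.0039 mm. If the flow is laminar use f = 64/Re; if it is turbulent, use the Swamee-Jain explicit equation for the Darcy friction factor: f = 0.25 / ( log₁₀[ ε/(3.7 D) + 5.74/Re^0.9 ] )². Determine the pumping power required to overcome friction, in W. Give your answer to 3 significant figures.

P ≈ 34.4 W

ṁ = 5530 kg/h = 5530/3600 = 1.536 kg/s.
A = πD²/4 = π(0.041)²/4 = 0.00132 m²; mean velocity V = ṁ/(ρA) = 1.536/(874 · 0.00132) = 1.331 m/s.
Reynolds number Re = ρVD/μ = 874 · 1.331 · 0.041 / 0.0267 = 1787.
Re < 2300 → laminar flow, so f = 64/Re = 64/1787 = 0.03582 (the turbulent correlation is not needed).
Darcy-Weisbach: ΔP = f(L/D)(ρV²/2) = 0.03582·(28.9/0.041)·(874·1.331²/2) = 0.03582·704.9·774.4 = 1.955e+04 Pa.
Q = ṁ/ρ = 1.536/874 = 0.001758 m³/s.
Pumping power P = QΔP = 0.001758·1.955e+04 = 34.37 W = 34.4 W.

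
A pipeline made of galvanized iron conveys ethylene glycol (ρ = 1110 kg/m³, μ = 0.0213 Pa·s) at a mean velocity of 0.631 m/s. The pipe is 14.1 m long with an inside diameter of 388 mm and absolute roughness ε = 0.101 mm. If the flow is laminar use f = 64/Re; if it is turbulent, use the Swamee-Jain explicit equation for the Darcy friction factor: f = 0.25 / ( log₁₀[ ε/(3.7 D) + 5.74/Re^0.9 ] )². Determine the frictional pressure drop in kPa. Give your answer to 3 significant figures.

ΔP ≈ 0.237 kPa

Reynolds number Re = ρVD/μ = 1110 · 0.631 · 0.388 / 0.0213 = 1.276e+04.
Re > 4000 → turbulent. Relative roughness ε/D = 0.000101/0.388 = 0.00026. Swamee-Jain: f = 0.25/(log₁₀[0.00026/3.7 + 5.74/1.276e+04^0.9])² = 0.25/(log₁₀[7.04e-05 + 0.00116])² = 0.25/(-2.911)² = 0.02951.
Darcy-Weisbach: ΔP = f(L/D)(ρV²/2) = 0.02951·(14.1/0.388)·(1110·0.631²/2) = 0.02951·36.34·221 = 237 Pa.
ΔP = 237 Pa = 0.237 kPa.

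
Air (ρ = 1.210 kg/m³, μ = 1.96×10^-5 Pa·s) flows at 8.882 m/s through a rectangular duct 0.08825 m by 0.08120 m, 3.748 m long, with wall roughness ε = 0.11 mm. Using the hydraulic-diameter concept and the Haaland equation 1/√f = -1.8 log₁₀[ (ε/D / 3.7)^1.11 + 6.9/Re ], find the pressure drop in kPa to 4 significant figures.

ΔP ≈ 0.05240 kPa

Hydraulic diameter D_h = 4A/P = 4·(0.08825·0.0812)/(2·(0.08825+0.0812)) = 0.02866/0.3389 = 0.08458 m.
Re = ρVD_h/μ = 1.21·8.882·0.08458/1.96e-05 = 4.638e+04.
ε/D_h = 0.00011/0.08458 = 0.0013; Haaland gives 1/√f = -1.8 log₁₀[0.000147+0.000149] = 6.353, so f = 0.02477.
ΔP = f(L/D_h)(ρV²/2) = 0.02477·3.748/0.08458·47.73 = 52.4 Pa.
ΔP = 0.05240 kPa.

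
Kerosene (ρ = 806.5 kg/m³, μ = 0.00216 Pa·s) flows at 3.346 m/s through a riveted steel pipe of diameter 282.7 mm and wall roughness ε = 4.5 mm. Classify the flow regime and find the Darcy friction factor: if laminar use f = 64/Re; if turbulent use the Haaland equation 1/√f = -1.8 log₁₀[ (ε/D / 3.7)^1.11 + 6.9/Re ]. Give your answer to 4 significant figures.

f ≈ 0.04486

Re = ρVD/μ = 806.5·3.346·0.2827/0.00216 = 3.532e+05.
Re > 4000 → turbulent. ε/D = 0.0045/0.2827 = 0.0159; Haaland: 1/√f = -1.8 log₁₀[0.00236 + 1.95e-05] = 4.721, so f = 0.04486.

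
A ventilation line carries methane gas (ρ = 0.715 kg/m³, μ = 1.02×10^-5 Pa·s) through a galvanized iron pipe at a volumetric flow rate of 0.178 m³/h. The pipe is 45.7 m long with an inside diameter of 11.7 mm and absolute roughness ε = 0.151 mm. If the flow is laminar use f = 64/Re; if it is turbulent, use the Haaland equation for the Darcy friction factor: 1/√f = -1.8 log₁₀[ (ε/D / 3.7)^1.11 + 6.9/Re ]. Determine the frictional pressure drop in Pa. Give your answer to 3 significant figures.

Q = 0.178 m³/h = 0.178/3600 = 4.944e-05 m³/s.
Cross-sectional area A = πD²/4 = π(0.0117)²/4 = 0.0001075 m²; mean velocity V = Q/A = 4.944e-05/0.0001075 = 0.4599 m/s.
Reynolds number Re = ρVD/μ = 0.715 · 0.4599 · 0.0117 / 1.02e-05 = 377.2.
Re < 2300 → laminar flow, so f = 64/Re = 64/377.2 = 0.1697 (the turbulent correlation is not needed).
Darcy-Weisbach: ΔP = f(L/D)(ρV²/2) = 0.1697·(45.7/0.0117)·(0.715·0.4599²/2) = 0.1697·3906·0.07561 = 50.11 Pa.

ΔP ≈ 50.1 Pa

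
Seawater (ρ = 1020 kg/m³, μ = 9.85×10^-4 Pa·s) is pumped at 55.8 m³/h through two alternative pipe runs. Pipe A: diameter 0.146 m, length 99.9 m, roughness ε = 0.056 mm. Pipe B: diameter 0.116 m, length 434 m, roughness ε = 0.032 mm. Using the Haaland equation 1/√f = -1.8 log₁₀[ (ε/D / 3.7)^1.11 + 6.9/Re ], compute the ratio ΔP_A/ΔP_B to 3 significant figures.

ΔP_A/ΔP_B ≈ 0.0774

Pipe A: V = Q/A = 0.0155/0.01674 = 0.9258 m/s; Re = 1.4e+05; ε/D = 0.000384; Haaland → f = 0.01872; ΔP_A = f(L/D)(ρV²/2) = 5601 Pa.
Pipe B: V = Q/A = 0.0155/0.01057 = 1.467 m/s; Re = 1.762e+05; ε/D = 0.000276; Haaland → f = 0.01763; ΔP_B = f(L/D)(ρV²/2) = 7.234e+04 Pa.
ΔP_A/ΔP_B = 5601/7.234e+04 = 0.0774.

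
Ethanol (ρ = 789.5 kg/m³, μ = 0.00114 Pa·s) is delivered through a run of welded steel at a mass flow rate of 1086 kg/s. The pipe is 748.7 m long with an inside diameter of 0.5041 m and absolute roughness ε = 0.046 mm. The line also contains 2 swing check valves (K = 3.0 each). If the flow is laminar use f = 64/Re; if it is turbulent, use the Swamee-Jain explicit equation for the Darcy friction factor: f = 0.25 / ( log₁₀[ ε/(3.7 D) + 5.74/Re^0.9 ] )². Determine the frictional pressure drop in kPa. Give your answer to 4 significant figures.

ΔP ≈ 463.2 kPa

A = πD²/4 = π(0.5041)²/4 = 0.1996 m²; mean velocity V = ṁ/(ρA) = 1086/(789.5 · 0.1996) = 6.892 m/s.
Reynolds number Re = ρVD/μ = 789.5 · 6.892 · 0.5041 / 0.00114 = 2.406e+06.
Re > 4000 → turbulent. Relative roughness ε/D = 4.6e-05/0.5041 = 9.13e-05. Swamee-Jain: f = 0.25/(log₁₀[9.13e-05/3.7 + 5.74/2.406e+06^0.9])² = 0.25/(log₁₀[2.47e-05 + 1.04e-05])² = 0.25/(-4.456)² = 0.01259.
Total minor-loss coefficient ΣK = 2·3 = 6.
ΔP = [f·L/D + ΣK]·(ρV²/2) = [0.01259·748.7/0.5041 + 6]·(789.5·6.892²/2) = [18.7 + 6]·1.875e+04 = 4.632e+05 Pa.
ΔP = 4.632e+05 Pa = 463.2 kPa.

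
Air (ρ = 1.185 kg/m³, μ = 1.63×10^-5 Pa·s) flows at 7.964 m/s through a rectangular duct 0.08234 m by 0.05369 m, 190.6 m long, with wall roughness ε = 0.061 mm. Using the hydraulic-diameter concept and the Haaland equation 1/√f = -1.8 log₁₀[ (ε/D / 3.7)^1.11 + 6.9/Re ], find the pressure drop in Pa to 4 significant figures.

Hydraulic diameter D_h = 4A/P = 4·(0.08234·0.05369)/(2·(0.08234+0.05369)) = 0.01768/0.2721 = 0.065 m.
Re = ρVD_h/μ = 1.185·7.964·0.065/1.63e-05 = 3.763e+04.
ε/D_h = 6.1e-05/0.065 = 0.000938; Haaland gives 1/√f = -1.8 log₁₀[0.000102+0.000183] = 6.38, so f = 0.02457.
ΔP = f(L/D_h)(ρV²/2) = 0.02457·190.6/0.065·37.58 = 2707 Pa.

ΔP ≈ 2707 Pa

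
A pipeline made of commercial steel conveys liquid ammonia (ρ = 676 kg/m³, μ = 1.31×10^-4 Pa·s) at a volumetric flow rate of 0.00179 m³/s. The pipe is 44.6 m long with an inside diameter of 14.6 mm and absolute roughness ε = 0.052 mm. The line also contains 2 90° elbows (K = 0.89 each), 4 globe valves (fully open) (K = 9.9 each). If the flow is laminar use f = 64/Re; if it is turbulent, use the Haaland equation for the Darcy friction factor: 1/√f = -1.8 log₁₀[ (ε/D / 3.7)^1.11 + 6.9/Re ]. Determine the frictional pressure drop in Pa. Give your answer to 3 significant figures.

Cross-sectional area A = πD²/4 = π(0.0146)²/4 = 0.0001674 m²; mean velocity V = Q/A = 0.00179/0.0001674 = 10.69 m/s.
Reynolds number Re = ρVD/μ = 676 · 10.69 · 0.0146 / 0.000131 = 8.055e+05.
Re > 4000 → turbulent. Relative roughness ε/D = 5.2e-05/0.0146 = 0.00356. Haaland: 1/√f = -1.8 log₁₀[(0.00356/3.7)^1.11 + 6.9/8.055e+05] = -1.8 log₁₀[0.000448 + 8.57e-06] = 6.012, so f = 0.02766.
Total minor-loss coefficient ΣK = 2·0.89 + 4·9.9 = 41.4.
ΔP = [f·L/D + ΣK]·(ρV²/2) = [0.02766·44.6/0.0146 + 41.4]·(676·10.69²/2) = [84.51 + 41.4]·3.864e+04 = 4.864e+06 Pa.

ΔP ≈ 4.86×10^6 Pa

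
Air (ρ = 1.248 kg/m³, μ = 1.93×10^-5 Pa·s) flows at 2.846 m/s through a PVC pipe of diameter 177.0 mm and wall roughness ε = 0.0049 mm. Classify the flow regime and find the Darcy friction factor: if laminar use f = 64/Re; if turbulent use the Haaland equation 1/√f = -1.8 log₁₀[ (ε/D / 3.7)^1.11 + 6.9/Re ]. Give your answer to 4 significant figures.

f ≈ 0.02292

Re = ρVD/μ = 1.248·2.846·0.177/1.93e-05 = 3.257e+04.
Re > 4000 → turbulent. ε/D = 4.9e-06/0.177 = 2.77e-05; Haaland: 1/√f = -1.8 log₁₀[2.04e-06 + 0.000212] = 6.606, so f = 0.02292.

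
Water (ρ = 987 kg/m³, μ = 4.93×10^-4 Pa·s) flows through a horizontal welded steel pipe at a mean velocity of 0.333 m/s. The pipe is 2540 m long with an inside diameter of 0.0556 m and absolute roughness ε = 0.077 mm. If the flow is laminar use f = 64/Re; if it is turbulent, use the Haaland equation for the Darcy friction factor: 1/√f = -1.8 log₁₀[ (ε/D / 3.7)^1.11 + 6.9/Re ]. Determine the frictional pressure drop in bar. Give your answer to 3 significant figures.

Reynolds number Re = ρVD/μ = 987 · 0.333 · 0.0556 / 0.000493 = 3.707e+04.
Re > 4000 → turbulent. Relative roughness ε/D = 7.7e-05/0.0556 = 0.00138. Haaland: 1/√f = -1.8 log₁₀[(0.00138/3.7)^1.11 + 6.9/3.707e+04] = -1.8 log₁₀[0.000157 + 0.000186] = 6.236, so f = 0.02572.
Darcy-Weisbach: ΔP = f(L/D)(ρV²/2) = 0.02572·(2540/0.0556)·(987·0.333²/2) = 0.02572·4.568e+04·54.72 = 6.429e+04 Pa.
ΔP = 6.429e+04 Pa = 0.643 bar.

ΔP ≈ 0.643 bar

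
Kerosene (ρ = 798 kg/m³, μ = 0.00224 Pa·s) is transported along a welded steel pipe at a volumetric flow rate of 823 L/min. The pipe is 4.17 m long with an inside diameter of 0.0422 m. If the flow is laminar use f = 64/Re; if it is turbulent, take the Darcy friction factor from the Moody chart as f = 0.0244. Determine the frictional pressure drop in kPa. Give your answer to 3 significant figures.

ΔP ≈ 92.5 kPa

Q = 823 L/min = 823/60000 = 0.01372 m³/s.
Cross-sectional area A = πD²/4 = π(0.0422)²/4 = 0.001399 m²; mean velocity V = Q/A = 0.01372/0.001399 = 9.807 m/s.
Reynolds number Re = ρVD/μ = 798 · 9.807 · 0.0422 / 0.00224 = 1.474e+05.
Re > 4000 → turbulent; use the Moody-chart value f = 0.0244.
Darcy-Weisbach: ΔP = f(L/D)(ρV²/2) = 0.0244·(4.17/0.0422)·(798·9.807²/2) = 0.0244·98.82·3.837e+04 = 9.252e+04 Pa.
ΔP = 9.252e+04 Pa = 92.5 kPa.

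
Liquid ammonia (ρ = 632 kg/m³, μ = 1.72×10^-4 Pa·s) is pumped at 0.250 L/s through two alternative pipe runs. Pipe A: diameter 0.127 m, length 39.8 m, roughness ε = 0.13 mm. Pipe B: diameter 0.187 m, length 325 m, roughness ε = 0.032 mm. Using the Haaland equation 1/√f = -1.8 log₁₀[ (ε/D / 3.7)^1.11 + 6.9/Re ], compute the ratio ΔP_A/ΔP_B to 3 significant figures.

ΔP_A/ΔP_B ≈ 0.786

Pipe A: V = Q/A = 0.00025/0.01267 = 0.01974 m/s; Re = 9209; ε/D = 0.00102; Haaland → f = 0.03286; ΔP_A = f(L/D)(ρV²/2) = 1.267 Pa.
Pipe B: V = Q/A = 0.00025/0.02746 = 0.009103 m/s; Re = 6255; ε/D = 0.000171; Haaland → f = 0.03543; ΔP_B = f(L/D)(ρV²/2) = 1.612 Pa.
ΔP_A/ΔP_B = 1.267/1.612 = 0.786.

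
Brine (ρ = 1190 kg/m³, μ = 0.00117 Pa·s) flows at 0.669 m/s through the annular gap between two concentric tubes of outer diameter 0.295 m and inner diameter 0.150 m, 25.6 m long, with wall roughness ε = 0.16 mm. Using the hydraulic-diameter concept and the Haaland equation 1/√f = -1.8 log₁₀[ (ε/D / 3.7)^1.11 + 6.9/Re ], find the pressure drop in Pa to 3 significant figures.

Hydraulic diameter D_h = 4A/P = D_o - D_i = 0.295 - 0.15 = 0.145 m.
Re = ρVD_h/μ = 1190·0.669·0.145/0.00117 = 9.866e+04.
ε/D_h = 0.00016/0.145 = 0.0011; Haaland gives 1/√f = -1.8 log₁₀[0.000122+6.99e-05] = 6.69, so f = 0.02234.
ΔP = f(L/D_h)(ρV²/2) = 0.02234·25.6/0.145·266.3 = 1051 Pa.

ΔP ≈ 1050 Pa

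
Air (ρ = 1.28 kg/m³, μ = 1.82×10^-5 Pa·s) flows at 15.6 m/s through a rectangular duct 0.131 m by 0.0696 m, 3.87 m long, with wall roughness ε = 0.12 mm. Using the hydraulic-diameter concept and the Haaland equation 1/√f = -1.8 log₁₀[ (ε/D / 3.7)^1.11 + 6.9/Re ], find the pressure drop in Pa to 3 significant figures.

Hydraulic diameter D_h = 4A/P = 4·(0.131·0.0696)/(2·(0.131+0.0696)) = 0.03647/0.4012 = 0.0909 m.
Re = ρVD_h/μ = 1.28·15.6·0.0909/1.82e-05 = 9.973e+04.
ε/D_h = 0.00012/0.0909 = 0.00132; Haaland gives 1/√f = -1.8 log₁₀[0.000149+6.92e-05] = 6.59, so f = 0.02303.
ΔP = f(L/D_h)(ρV²/2) = 0.02303·3.87/0.0909·155.8 = 152.7 Pa.

ΔP ≈ 153 Pa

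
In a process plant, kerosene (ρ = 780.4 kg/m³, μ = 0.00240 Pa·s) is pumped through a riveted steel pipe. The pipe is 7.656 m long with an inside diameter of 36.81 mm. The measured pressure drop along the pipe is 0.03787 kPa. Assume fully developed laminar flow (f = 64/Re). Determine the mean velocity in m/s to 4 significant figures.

For laminar flow, f = 64/Re with Re = ρVD/μ, so Darcy-Weisbach reduces to ΔP = 32μLV/D². Solving for V: V = ΔP·D²/(32μL) = 37.87·(0.03681)²/(32·0.0024·7.656) = 0.08727 m/s.
Check: Re = ρVD/μ = 780.4·0.08727·0.03681/0.0024 = 1045 < 2300, so the laminar assumption holds.

V ≈ 0.08727 m/s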